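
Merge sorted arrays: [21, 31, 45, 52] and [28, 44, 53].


Take 21 from A
Take 28 from B
Take 31 from A
Take 44 from B
Take 45 from A
Take 52 from A

Merged: [21, 28, 31, 44, 45, 52, 53]


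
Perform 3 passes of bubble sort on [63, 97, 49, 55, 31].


Initial: [63, 97, 49, 55, 31]
Pass 1: [63, 49, 55, 31, 97] (3 swaps)
Pass 2: [49, 55, 31, 63, 97] (3 swaps)
Pass 3: [49, 31, 55, 63, 97] (1 swaps)

After 3 passes: [49, 31, 55, 63, 97]


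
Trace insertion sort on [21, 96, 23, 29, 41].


Initial: [21, 96, 23, 29, 41]
Insert 96: [21, 96, 23, 29, 41]
Insert 23: [21, 23, 96, 29, 41]
Insert 29: [21, 23, 29, 96, 41]
Insert 41: [21, 23, 29, 41, 96]

Sorted: [21, 23, 29, 41, 96]


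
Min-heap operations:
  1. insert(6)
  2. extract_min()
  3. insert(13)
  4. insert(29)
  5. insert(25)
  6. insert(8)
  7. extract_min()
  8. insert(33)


insert(6) -> [6]
extract_min()->6, []
insert(13) -> [13]
insert(29) -> [13, 29]
insert(25) -> [13, 29, 25]
insert(8) -> [8, 13, 25, 29]
extract_min()->8, [13, 29, 25]
insert(33) -> [13, 29, 25, 33]

Final heap: [13, 29, 25, 33]


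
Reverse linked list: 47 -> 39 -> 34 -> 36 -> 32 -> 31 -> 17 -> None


Step 1: curr=47, set curr.next=prev(None) | reversed so far: 47
Step 2: curr=39, set curr.next=prev(47) | reversed so far: 39 -> 47
Step 3: curr=34, set curr.next=prev(39) | reversed so far: 34 -> 39 -> 47
Step 4: curr=36, set curr.next=prev(34) | reversed so far: 36 -> 34 -> 39 -> 47
Step 5: curr=32, set curr.next=prev(36) | reversed so far: 32 -> 36 -> 34 -> 39 -> 47
Step 6: curr=31, set curr.next=prev(32) | reversed so far: 31 -> 32 -> 36 -> 34 -> 39 -> 47
Step 7: curr=17, set curr.next=prev(31) | reversed so far: 17 -> 31 -> 32 -> 36 -> 34 -> 39 -> 47

17 -> 31 -> 32 -> 36 -> 34 -> 39 -> 47 -> None


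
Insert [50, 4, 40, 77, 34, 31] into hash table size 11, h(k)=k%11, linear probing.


Insert 50: h=6 -> slot 6
Insert 4: h=4 -> slot 4
Insert 40: h=7 -> slot 7
Insert 77: h=0 -> slot 0
Insert 34: h=1 -> slot 1
Insert 31: h=9 -> slot 9

Table: [77, 34, None, None, 4, None, 50, 40, None, 31, None]


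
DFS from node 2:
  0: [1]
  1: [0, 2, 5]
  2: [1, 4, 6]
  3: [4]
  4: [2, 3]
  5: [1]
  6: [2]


Visit 2, push [6, 4, 1]
Visit 1, push [5, 0]
Visit 0, push []
Visit 5, push []
Visit 4, push [3]
Visit 3, push []
Visit 6, push []

DFS order: [2, 1, 0, 5, 4, 3, 6]


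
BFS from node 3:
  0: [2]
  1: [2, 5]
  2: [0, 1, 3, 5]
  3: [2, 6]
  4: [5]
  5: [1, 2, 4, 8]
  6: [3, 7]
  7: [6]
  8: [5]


Visit 3, enqueue [2, 6]
Visit 2, enqueue [0, 1, 5]
Visit 6, enqueue [7]
Visit 0, enqueue []
Visit 1, enqueue []
Visit 5, enqueue [4, 8]
Visit 7, enqueue []
Visit 4, enqueue []
Visit 8, enqueue []

BFS order: [3, 2, 6, 0, 1, 5, 7, 4, 8]


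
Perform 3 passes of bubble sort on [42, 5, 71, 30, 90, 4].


Initial: [42, 5, 71, 30, 90, 4]
Pass 1: [5, 42, 30, 71, 4, 90] (3 swaps)
Pass 2: [5, 30, 42, 4, 71, 90] (2 swaps)
Pass 3: [5, 30, 4, 42, 71, 90] (1 swaps)

After 3 passes: [5, 30, 4, 42, 71, 90]


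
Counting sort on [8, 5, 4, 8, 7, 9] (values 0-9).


Input: [8, 5, 4, 8, 7, 9]
Counts: [0, 0, 0, 0, 1, 1, 0, 1, 2, 1]

Sorted: [4, 5, 7, 8, 8, 9]


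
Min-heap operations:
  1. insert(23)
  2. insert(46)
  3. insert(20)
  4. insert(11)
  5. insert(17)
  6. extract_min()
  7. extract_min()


insert(23) -> [23]
insert(46) -> [23, 46]
insert(20) -> [20, 46, 23]
insert(11) -> [11, 20, 23, 46]
insert(17) -> [11, 17, 23, 46, 20]
extract_min()->11, [17, 20, 23, 46]
extract_min()->17, [20, 46, 23]

Final heap: [20, 46, 23]


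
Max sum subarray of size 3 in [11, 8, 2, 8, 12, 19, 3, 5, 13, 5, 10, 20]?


[0:3]: 21
[1:4]: 18
[2:5]: 22
[3:6]: 39
[4:7]: 34
[5:8]: 27
[6:9]: 21
[7:10]: 23
[8:11]: 28
[9:12]: 35

Max: 39 at [3:6]


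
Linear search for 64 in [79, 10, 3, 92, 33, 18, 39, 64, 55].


i=0: 79!=64
i=1: 10!=64
i=2: 3!=64
i=3: 92!=64
i=4: 33!=64
i=5: 18!=64
i=6: 39!=64
i=7: 64==64 found!

Found at 7, 8 comps


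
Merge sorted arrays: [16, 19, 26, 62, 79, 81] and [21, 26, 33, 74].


Take 16 from A
Take 19 from A
Take 21 from B
Take 26 from A
Take 26 from B
Take 33 from B
Take 62 from A
Take 74 from B

Merged: [16, 19, 21, 26, 26, 33, 62, 74, 79, 81]


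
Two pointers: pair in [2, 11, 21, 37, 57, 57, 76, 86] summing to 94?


lo=0(2)+hi=7(86)=88
lo=1(11)+hi=7(86)=97
lo=1(11)+hi=6(76)=87
lo=2(21)+hi=6(76)=97
lo=2(21)+hi=5(57)=78
lo=3(37)+hi=5(57)=94

Yes: 37+57=94


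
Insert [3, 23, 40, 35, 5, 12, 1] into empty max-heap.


Insert 3: [3]
Insert 23: [23, 3]
Insert 40: [40, 3, 23]
Insert 35: [40, 35, 23, 3]
Insert 5: [40, 35, 23, 3, 5]
Insert 12: [40, 35, 23, 3, 5, 12]
Insert 1: [40, 35, 23, 3, 5, 12, 1]

Final heap: [40, 35, 23, 3, 5, 12, 1]


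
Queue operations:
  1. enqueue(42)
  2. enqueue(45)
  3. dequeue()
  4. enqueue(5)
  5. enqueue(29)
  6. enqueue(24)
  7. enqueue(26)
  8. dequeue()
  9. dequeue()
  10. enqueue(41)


enqueue(42) -> [42]
enqueue(45) -> [42, 45]
dequeue()->42, [45]
enqueue(5) -> [45, 5]
enqueue(29) -> [45, 5, 29]
enqueue(24) -> [45, 5, 29, 24]
enqueue(26) -> [45, 5, 29, 24, 26]
dequeue()->45, [5, 29, 24, 26]
dequeue()->5, [29, 24, 26]
enqueue(41) -> [29, 24, 26, 41]

Final queue: [29, 24, 26, 41]


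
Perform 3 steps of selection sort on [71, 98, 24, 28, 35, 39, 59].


Initial: [71, 98, 24, 28, 35, 39, 59]
Step 1: min=24 at 2
  Swap: [24, 98, 71, 28, 35, 39, 59]
Step 2: min=28 at 3
  Swap: [24, 28, 71, 98, 35, 39, 59]
Step 3: min=35 at 4
  Swap: [24, 28, 35, 98, 71, 39, 59]

After 3 steps: [24, 28, 35, 98, 71, 39, 59]


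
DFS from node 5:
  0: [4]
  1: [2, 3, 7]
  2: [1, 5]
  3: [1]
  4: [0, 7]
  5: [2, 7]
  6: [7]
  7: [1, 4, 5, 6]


Visit 5, push [7, 2]
Visit 2, push [1]
Visit 1, push [7, 3]
Visit 3, push []
Visit 7, push [6, 4]
Visit 4, push [0]
Visit 0, push []
Visit 6, push []

DFS order: [5, 2, 1, 3, 7, 4, 0, 6]


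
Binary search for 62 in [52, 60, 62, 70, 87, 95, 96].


Step 1: lo=0, hi=6, mid=3, val=70
Step 2: lo=0, hi=2, mid=1, val=60
Step 3: lo=2, hi=2, mid=2, val=62

Found at index 2


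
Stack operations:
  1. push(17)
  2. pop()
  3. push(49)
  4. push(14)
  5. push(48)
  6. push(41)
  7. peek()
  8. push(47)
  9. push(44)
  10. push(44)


push(17) -> [17]
pop()->17, []
push(49) -> [49]
push(14) -> [49, 14]
push(48) -> [49, 14, 48]
push(41) -> [49, 14, 48, 41]
peek()->41
push(47) -> [49, 14, 48, 41, 47]
push(44) -> [49, 14, 48, 41, 47, 44]
push(44) -> [49, 14, 48, 41, 47, 44, 44]

Final stack: [49, 14, 48, 41, 47, 44, 44]


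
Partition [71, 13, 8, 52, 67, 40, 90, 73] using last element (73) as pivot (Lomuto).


Pivot: 73
  71 <= 73: advance i (no swap)
  13 <= 73: advance i (no swap)
  8 <= 73: advance i (no swap)
  52 <= 73: advance i (no swap)
  67 <= 73: advance i (no swap)
  40 <= 73: advance i (no swap)
Place pivot at 6: [71, 13, 8, 52, 67, 40, 73, 90]

Partitioned: [71, 13, 8, 52, 67, 40, 73, 90]


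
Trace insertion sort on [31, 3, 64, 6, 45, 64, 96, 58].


Initial: [31, 3, 64, 6, 45, 64, 96, 58]
Insert 3: [3, 31, 64, 6, 45, 64, 96, 58]
Insert 64: [3, 31, 64, 6, 45, 64, 96, 58]
Insert 6: [3, 6, 31, 64, 45, 64, 96, 58]
Insert 45: [3, 6, 31, 45, 64, 64, 96, 58]
Insert 64: [3, 6, 31, 45, 64, 64, 96, 58]
Insert 96: [3, 6, 31, 45, 64, 64, 96, 58]
Insert 58: [3, 6, 31, 45, 58, 64, 64, 96]

Sorted: [3, 6, 31, 45, 58, 64, 64, 96]


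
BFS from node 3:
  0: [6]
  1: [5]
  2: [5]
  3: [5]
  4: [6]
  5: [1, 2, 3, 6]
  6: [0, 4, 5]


Visit 3, enqueue [5]
Visit 5, enqueue [1, 2, 6]
Visit 1, enqueue []
Visit 2, enqueue []
Visit 6, enqueue [0, 4]
Visit 0, enqueue []
Visit 4, enqueue []

BFS order: [3, 5, 1, 2, 6, 0, 4]


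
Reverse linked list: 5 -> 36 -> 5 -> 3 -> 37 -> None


Step 1: curr=5, set curr.next=prev(None) | reversed so far: 5
Step 2: curr=36, set curr.next=prev(5) | reversed so far: 36 -> 5
Step 3: curr=5, set curr.next=prev(36) | reversed so far: 5 -> 36 -> 5
Step 4: curr=3, set curr.next=prev(5) | reversed so far: 3 -> 5 -> 36 -> 5
Step 5: curr=37, set curr.next=prev(3) | reversed so far: 37 -> 3 -> 5 -> 36 -> 5

37 -> 3 -> 5 -> 36 -> 5 -> None


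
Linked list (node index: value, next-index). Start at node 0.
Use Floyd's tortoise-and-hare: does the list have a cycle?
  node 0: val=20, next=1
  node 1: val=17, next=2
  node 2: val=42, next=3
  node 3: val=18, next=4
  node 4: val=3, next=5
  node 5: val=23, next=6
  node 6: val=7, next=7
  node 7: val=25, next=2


Floyd's tortoise (slow, +1) and hare (fast, +2):
  init: slow=0, fast=0
  step 1: slow=1, fast=2
  step 2: slow=2, fast=4
  step 3: slow=3, fast=6
  step 4: slow=4, fast=2
  step 5: slow=5, fast=4
  step 6: slow=6, fast=6
  slow == fast at node 6: cycle detected

Cycle: yes


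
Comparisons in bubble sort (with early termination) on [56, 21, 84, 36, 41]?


Algorithm: bubble sort (with early termination)
Input: [56, 21, 84, 36, 41]
Sorted: [21, 36, 41, 56, 84]

9


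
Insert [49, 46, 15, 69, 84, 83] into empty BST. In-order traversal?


Insert 49: root
Insert 46: L from 49
Insert 15: L from 49 -> L from 46
Insert 69: R from 49
Insert 84: R from 49 -> R from 69
Insert 83: R from 49 -> R from 69 -> L from 84

In-order: [15, 46, 49, 69, 83, 84]


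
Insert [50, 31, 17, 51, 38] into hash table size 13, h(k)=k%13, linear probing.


Insert 50: h=11 -> slot 11
Insert 31: h=5 -> slot 5
Insert 17: h=4 -> slot 4
Insert 51: h=12 -> slot 12
Insert 38: h=12, 1 probes -> slot 0

Table: [38, None, None, None, 17, 31, None, None, None, None, None, 50, 51]


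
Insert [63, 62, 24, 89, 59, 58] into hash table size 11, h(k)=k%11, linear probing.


Insert 63: h=8 -> slot 8
Insert 62: h=7 -> slot 7
Insert 24: h=2 -> slot 2
Insert 89: h=1 -> slot 1
Insert 59: h=4 -> slot 4
Insert 58: h=3 -> slot 3

Table: [None, 89, 24, 58, 59, None, None, 62, 63, None, None]


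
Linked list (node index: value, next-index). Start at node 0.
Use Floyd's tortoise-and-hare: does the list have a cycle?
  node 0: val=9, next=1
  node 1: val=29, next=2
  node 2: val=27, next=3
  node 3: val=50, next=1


Floyd's tortoise (slow, +1) and hare (fast, +2):
  init: slow=0, fast=0
  step 1: slow=1, fast=2
  step 2: slow=2, fast=1
  step 3: slow=3, fast=3
  slow == fast at node 3: cycle detected

Cycle: yes


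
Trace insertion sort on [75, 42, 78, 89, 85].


Initial: [75, 42, 78, 89, 85]
Insert 42: [42, 75, 78, 89, 85]
Insert 78: [42, 75, 78, 89, 85]
Insert 89: [42, 75, 78, 89, 85]
Insert 85: [42, 75, 78, 85, 89]

Sorted: [42, 75, 78, 85, 89]


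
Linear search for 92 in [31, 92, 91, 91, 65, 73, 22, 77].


i=0: 31!=92
i=1: 92==92 found!

Found at 1, 2 comps


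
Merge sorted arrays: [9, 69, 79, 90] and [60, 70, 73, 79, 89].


Take 9 from A
Take 60 from B
Take 69 from A
Take 70 from B
Take 73 from B
Take 79 from A
Take 79 from B
Take 89 from B

Merged: [9, 60, 69, 70, 73, 79, 79, 89, 90]


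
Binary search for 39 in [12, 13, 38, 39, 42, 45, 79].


Step 1: lo=0, hi=6, mid=3, val=39

Found at index 3


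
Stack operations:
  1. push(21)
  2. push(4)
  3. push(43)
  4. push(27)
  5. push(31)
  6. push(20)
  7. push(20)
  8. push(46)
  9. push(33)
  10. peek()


push(21) -> [21]
push(4) -> [21, 4]
push(43) -> [21, 4, 43]
push(27) -> [21, 4, 43, 27]
push(31) -> [21, 4, 43, 27, 31]
push(20) -> [21, 4, 43, 27, 31, 20]
push(20) -> [21, 4, 43, 27, 31, 20, 20]
push(46) -> [21, 4, 43, 27, 31, 20, 20, 46]
push(33) -> [21, 4, 43, 27, 31, 20, 20, 46, 33]
peek()->33

Final stack: [21, 4, 43, 27, 31, 20, 20, 46, 33]


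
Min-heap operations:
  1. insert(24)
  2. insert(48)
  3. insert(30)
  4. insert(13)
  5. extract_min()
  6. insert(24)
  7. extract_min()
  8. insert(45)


insert(24) -> [24]
insert(48) -> [24, 48]
insert(30) -> [24, 48, 30]
insert(13) -> [13, 24, 30, 48]
extract_min()->13, [24, 48, 30]
insert(24) -> [24, 24, 30, 48]
extract_min()->24, [24, 48, 30]
insert(45) -> [24, 45, 30, 48]

Final heap: [24, 45, 30, 48]


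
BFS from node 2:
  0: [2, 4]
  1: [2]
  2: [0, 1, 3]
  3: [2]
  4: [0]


Visit 2, enqueue [0, 1, 3]
Visit 0, enqueue [4]
Visit 1, enqueue []
Visit 3, enqueue []
Visit 4, enqueue []

BFS order: [2, 0, 1, 3, 4]


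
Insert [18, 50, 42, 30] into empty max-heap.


Insert 18: [18]
Insert 50: [50, 18]
Insert 42: [50, 18, 42]
Insert 30: [50, 30, 42, 18]

Final heap: [50, 30, 42, 18]


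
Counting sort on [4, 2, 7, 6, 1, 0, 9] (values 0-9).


Input: [4, 2, 7, 6, 1, 0, 9]
Counts: [1, 1, 1, 0, 1, 0, 1, 1, 0, 1]

Sorted: [0, 1, 2, 4, 6, 7, 9]


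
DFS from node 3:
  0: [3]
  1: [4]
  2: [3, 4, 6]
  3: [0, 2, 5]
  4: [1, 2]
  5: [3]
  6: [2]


Visit 3, push [5, 2, 0]
Visit 0, push []
Visit 2, push [6, 4]
Visit 4, push [1]
Visit 1, push []
Visit 6, push []
Visit 5, push []

DFS order: [3, 0, 2, 4, 1, 6, 5]


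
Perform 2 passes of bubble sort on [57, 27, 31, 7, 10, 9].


Initial: [57, 27, 31, 7, 10, 9]
Pass 1: [27, 31, 7, 10, 9, 57] (5 swaps)
Pass 2: [27, 7, 10, 9, 31, 57] (3 swaps)

After 2 passes: [27, 7, 10, 9, 31, 57]


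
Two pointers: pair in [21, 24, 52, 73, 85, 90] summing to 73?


lo=0(21)+hi=5(90)=111
lo=0(21)+hi=4(85)=106
lo=0(21)+hi=3(73)=94
lo=0(21)+hi=2(52)=73

Yes: 21+52=73


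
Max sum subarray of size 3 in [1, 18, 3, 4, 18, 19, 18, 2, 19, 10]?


[0:3]: 22
[1:4]: 25
[2:5]: 25
[3:6]: 41
[4:7]: 55
[5:8]: 39
[6:9]: 39
[7:10]: 31

Max: 55 at [4:7]


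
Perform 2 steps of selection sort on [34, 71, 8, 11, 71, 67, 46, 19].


Initial: [34, 71, 8, 11, 71, 67, 46, 19]
Step 1: min=8 at 2
  Swap: [8, 71, 34, 11, 71, 67, 46, 19]
Step 2: min=11 at 3
  Swap: [8, 11, 34, 71, 71, 67, 46, 19]

After 2 steps: [8, 11, 34, 71, 71, 67, 46, 19]


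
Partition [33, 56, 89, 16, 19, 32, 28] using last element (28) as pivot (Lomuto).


Pivot: 28
  16 <= 28: swap -> [16, 56, 89, 33, 19, 32, 28]
  19 <= 28: swap -> [16, 19, 89, 33, 56, 32, 28]
Place pivot at 2: [16, 19, 28, 33, 56, 32, 89]

Partitioned: [16, 19, 28, 33, 56, 32, 89]


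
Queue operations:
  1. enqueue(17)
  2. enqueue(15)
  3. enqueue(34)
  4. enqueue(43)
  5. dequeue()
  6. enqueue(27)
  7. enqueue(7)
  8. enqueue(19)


enqueue(17) -> [17]
enqueue(15) -> [17, 15]
enqueue(34) -> [17, 15, 34]
enqueue(43) -> [17, 15, 34, 43]
dequeue()->17, [15, 34, 43]
enqueue(27) -> [15, 34, 43, 27]
enqueue(7) -> [15, 34, 43, 27, 7]
enqueue(19) -> [15, 34, 43, 27, 7, 19]

Final queue: [15, 34, 43, 27, 7, 19]


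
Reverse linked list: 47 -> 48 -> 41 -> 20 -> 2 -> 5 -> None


Step 1: curr=47, set curr.next=prev(None) | reversed so far: 47
Step 2: curr=48, set curr.next=prev(47) | reversed so far: 48 -> 47
Step 3: curr=41, set curr.next=prev(48) | reversed so far: 41 -> 48 -> 47
Step 4: curr=20, set curr.next=prev(41) | reversed so far: 20 -> 41 -> 48 -> 47
Step 5: curr=2, set curr.next=prev(20) | reversed so far: 2 -> 20 -> 41 -> 48 -> 47
Step 6: curr=5, set curr.next=prev(2) | reversed so far: 5 -> 2 -> 20 -> 41 -> 48 -> 47

5 -> 2 -> 20 -> 41 -> 48 -> 47 -> None


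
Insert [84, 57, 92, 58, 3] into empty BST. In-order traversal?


Insert 84: root
Insert 57: L from 84
Insert 92: R from 84
Insert 58: L from 84 -> R from 57
Insert 3: L from 84 -> L from 57

In-order: [3, 57, 58, 84, 92]


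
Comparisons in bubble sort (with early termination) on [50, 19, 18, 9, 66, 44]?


Algorithm: bubble sort (with early termination)
Input: [50, 19, 18, 9, 66, 44]
Sorted: [9, 18, 19, 44, 50, 66]

14


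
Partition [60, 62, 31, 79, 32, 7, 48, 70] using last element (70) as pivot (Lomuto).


Pivot: 70
  60 <= 70: advance i (no swap)
  62 <= 70: advance i (no swap)
  31 <= 70: advance i (no swap)
  32 <= 70: swap -> [60, 62, 31, 32, 79, 7, 48, 70]
  7 <= 70: swap -> [60, 62, 31, 32, 7, 79, 48, 70]
  48 <= 70: swap -> [60, 62, 31, 32, 7, 48, 79, 70]
Place pivot at 6: [60, 62, 31, 32, 7, 48, 70, 79]

Partitioned: [60, 62, 31, 32, 7, 48, 70, 79]


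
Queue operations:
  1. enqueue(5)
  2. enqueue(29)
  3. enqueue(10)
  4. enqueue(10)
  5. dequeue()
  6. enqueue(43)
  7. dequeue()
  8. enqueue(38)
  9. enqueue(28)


enqueue(5) -> [5]
enqueue(29) -> [5, 29]
enqueue(10) -> [5, 29, 10]
enqueue(10) -> [5, 29, 10, 10]
dequeue()->5, [29, 10, 10]
enqueue(43) -> [29, 10, 10, 43]
dequeue()->29, [10, 10, 43]
enqueue(38) -> [10, 10, 43, 38]
enqueue(28) -> [10, 10, 43, 38, 28]

Final queue: [10, 10, 43, 38, 28]


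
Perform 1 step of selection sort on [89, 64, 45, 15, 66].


Initial: [89, 64, 45, 15, 66]
Step 1: min=15 at 3
  Swap: [15, 64, 45, 89, 66]

After 1 step: [15, 64, 45, 89, 66]


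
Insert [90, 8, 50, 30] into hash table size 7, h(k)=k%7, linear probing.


Insert 90: h=6 -> slot 6
Insert 8: h=1 -> slot 1
Insert 50: h=1, 1 probes -> slot 2
Insert 30: h=2, 1 probes -> slot 3

Table: [None, 8, 50, 30, None, None, 90]


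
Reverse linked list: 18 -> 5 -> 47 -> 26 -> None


Step 1: curr=18, set curr.next=prev(None) | reversed so far: 18
Step 2: curr=5, set curr.next=prev(18) | reversed so far: 5 -> 18
Step 3: curr=47, set curr.next=prev(5) | reversed so far: 47 -> 5 -> 18
Step 4: curr=26, set curr.next=prev(47) | reversed so far: 26 -> 47 -> 5 -> 18

26 -> 47 -> 5 -> 18 -> None


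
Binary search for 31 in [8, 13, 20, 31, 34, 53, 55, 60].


Step 1: lo=0, hi=7, mid=3, val=31

Found at index 3


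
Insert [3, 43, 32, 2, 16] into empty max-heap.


Insert 3: [3]
Insert 43: [43, 3]
Insert 32: [43, 3, 32]
Insert 2: [43, 3, 32, 2]
Insert 16: [43, 16, 32, 2, 3]

Final heap: [43, 16, 32, 2, 3]


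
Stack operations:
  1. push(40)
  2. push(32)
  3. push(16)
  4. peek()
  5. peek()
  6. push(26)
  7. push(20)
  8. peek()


push(40) -> [40]
push(32) -> [40, 32]
push(16) -> [40, 32, 16]
peek()->16
peek()->16
push(26) -> [40, 32, 16, 26]
push(20) -> [40, 32, 16, 26, 20]
peek()->20

Final stack: [40, 32, 16, 26, 20]


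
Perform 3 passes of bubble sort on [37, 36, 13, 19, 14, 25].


Initial: [37, 36, 13, 19, 14, 25]
Pass 1: [36, 13, 19, 14, 25, 37] (5 swaps)
Pass 2: [13, 19, 14, 25, 36, 37] (4 swaps)
Pass 3: [13, 14, 19, 25, 36, 37] (1 swaps)

After 3 passes: [13, 14, 19, 25, 36, 37]


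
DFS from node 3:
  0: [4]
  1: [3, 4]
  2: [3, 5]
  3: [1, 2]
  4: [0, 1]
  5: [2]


Visit 3, push [2, 1]
Visit 1, push [4]
Visit 4, push [0]
Visit 0, push []
Visit 2, push [5]
Visit 5, push []

DFS order: [3, 1, 4, 0, 2, 5]


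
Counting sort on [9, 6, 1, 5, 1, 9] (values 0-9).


Input: [9, 6, 1, 5, 1, 9]
Counts: [0, 2, 0, 0, 0, 1, 1, 0, 0, 2]

Sorted: [1, 1, 5, 6, 9, 9]


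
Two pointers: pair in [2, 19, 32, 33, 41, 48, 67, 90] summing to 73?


lo=0(2)+hi=7(90)=92
lo=0(2)+hi=6(67)=69
lo=1(19)+hi=6(67)=86
lo=1(19)+hi=5(48)=67
lo=2(32)+hi=5(48)=80
lo=2(32)+hi=4(41)=73

Yes: 32+41=73


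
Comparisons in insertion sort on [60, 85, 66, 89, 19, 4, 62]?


Algorithm: insertion sort
Input: [60, 85, 66, 89, 19, 4, 62]
Sorted: [4, 19, 60, 62, 66, 85, 89]

17


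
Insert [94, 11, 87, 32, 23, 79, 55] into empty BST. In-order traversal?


Insert 94: root
Insert 11: L from 94
Insert 87: L from 94 -> R from 11
Insert 32: L from 94 -> R from 11 -> L from 87
Insert 23: L from 94 -> R from 11 -> L from 87 -> L from 32
Insert 79: L from 94 -> R from 11 -> L from 87 -> R from 32
Insert 55: L from 94 -> R from 11 -> L from 87 -> R from 32 -> L from 79

In-order: [11, 23, 32, 55, 79, 87, 94]


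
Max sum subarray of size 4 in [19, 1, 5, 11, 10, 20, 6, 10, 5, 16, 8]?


[0:4]: 36
[1:5]: 27
[2:6]: 46
[3:7]: 47
[4:8]: 46
[5:9]: 41
[6:10]: 37
[7:11]: 39

Max: 47 at [3:7]


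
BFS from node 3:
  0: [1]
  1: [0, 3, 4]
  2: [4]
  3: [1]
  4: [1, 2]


Visit 3, enqueue [1]
Visit 1, enqueue [0, 4]
Visit 0, enqueue []
Visit 4, enqueue [2]
Visit 2, enqueue []

BFS order: [3, 1, 0, 4, 2]


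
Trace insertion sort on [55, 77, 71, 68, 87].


Initial: [55, 77, 71, 68, 87]
Insert 77: [55, 77, 71, 68, 87]
Insert 71: [55, 71, 77, 68, 87]
Insert 68: [55, 68, 71, 77, 87]
Insert 87: [55, 68, 71, 77, 87]

Sorted: [55, 68, 71, 77, 87]


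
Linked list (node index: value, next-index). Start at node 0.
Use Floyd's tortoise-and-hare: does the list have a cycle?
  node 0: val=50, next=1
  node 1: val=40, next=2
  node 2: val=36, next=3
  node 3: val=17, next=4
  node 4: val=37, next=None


Floyd's tortoise (slow, +1) and hare (fast, +2):
  init: slow=0, fast=0
  step 1: slow=1, fast=2
  step 2: slow=2, fast=4
  step 3: fast -> None, no cycle

Cycle: no


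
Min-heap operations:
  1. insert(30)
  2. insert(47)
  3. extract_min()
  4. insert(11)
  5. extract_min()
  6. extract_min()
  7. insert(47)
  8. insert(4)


insert(30) -> [30]
insert(47) -> [30, 47]
extract_min()->30, [47]
insert(11) -> [11, 47]
extract_min()->11, [47]
extract_min()->47, []
insert(47) -> [47]
insert(4) -> [4, 47]

Final heap: [4, 47]


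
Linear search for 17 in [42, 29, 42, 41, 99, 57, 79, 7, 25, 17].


i=0: 42!=17
i=1: 29!=17
i=2: 42!=17
i=3: 41!=17
i=4: 99!=17
i=5: 57!=17
i=6: 79!=17
i=7: 7!=17
i=8: 25!=17
i=9: 17==17 found!

Found at 9, 10 comps


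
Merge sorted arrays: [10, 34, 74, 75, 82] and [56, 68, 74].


Take 10 from A
Take 34 from A
Take 56 from B
Take 68 from B
Take 74 from A
Take 74 from B

Merged: [10, 34, 56, 68, 74, 74, 75, 82]


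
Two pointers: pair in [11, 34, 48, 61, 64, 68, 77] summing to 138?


lo=0(11)+hi=6(77)=88
lo=1(34)+hi=6(77)=111
lo=2(48)+hi=6(77)=125
lo=3(61)+hi=6(77)=138

Yes: 61+77=138


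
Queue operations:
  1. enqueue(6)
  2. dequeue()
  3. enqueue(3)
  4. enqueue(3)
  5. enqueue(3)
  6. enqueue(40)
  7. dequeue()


enqueue(6) -> [6]
dequeue()->6, []
enqueue(3) -> [3]
enqueue(3) -> [3, 3]
enqueue(3) -> [3, 3, 3]
enqueue(40) -> [3, 3, 3, 40]
dequeue()->3, [3, 3, 40]

Final queue: [3, 3, 40]


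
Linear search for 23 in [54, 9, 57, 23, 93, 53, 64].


i=0: 54!=23
i=1: 9!=23
i=2: 57!=23
i=3: 23==23 found!

Found at 3, 4 comps


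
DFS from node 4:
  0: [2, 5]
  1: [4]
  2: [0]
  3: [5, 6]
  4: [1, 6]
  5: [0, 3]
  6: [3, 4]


Visit 4, push [6, 1]
Visit 1, push []
Visit 6, push [3]
Visit 3, push [5]
Visit 5, push [0]
Visit 0, push [2]
Visit 2, push []

DFS order: [4, 1, 6, 3, 5, 0, 2]


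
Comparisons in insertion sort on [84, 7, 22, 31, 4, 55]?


Algorithm: insertion sort
Input: [84, 7, 22, 31, 4, 55]
Sorted: [4, 7, 22, 31, 55, 84]

11


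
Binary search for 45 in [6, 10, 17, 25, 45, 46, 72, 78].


Step 1: lo=0, hi=7, mid=3, val=25
Step 2: lo=4, hi=7, mid=5, val=46
Step 3: lo=4, hi=4, mid=4, val=45

Found at index 4


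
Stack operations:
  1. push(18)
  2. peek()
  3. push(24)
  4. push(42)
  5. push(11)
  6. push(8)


push(18) -> [18]
peek()->18
push(24) -> [18, 24]
push(42) -> [18, 24, 42]
push(11) -> [18, 24, 42, 11]
push(8) -> [18, 24, 42, 11, 8]

Final stack: [18, 24, 42, 11, 8]


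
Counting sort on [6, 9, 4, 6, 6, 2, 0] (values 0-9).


Input: [6, 9, 4, 6, 6, 2, 0]
Counts: [1, 0, 1, 0, 1, 0, 3, 0, 0, 1]

Sorted: [0, 2, 4, 6, 6, 6, 9]


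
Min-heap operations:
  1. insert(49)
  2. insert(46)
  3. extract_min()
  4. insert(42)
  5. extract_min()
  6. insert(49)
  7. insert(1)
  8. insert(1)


insert(49) -> [49]
insert(46) -> [46, 49]
extract_min()->46, [49]
insert(42) -> [42, 49]
extract_min()->42, [49]
insert(49) -> [49, 49]
insert(1) -> [1, 49, 49]
insert(1) -> [1, 1, 49, 49]

Final heap: [1, 1, 49, 49]


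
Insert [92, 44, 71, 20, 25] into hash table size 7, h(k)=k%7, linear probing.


Insert 92: h=1 -> slot 1
Insert 44: h=2 -> slot 2
Insert 71: h=1, 2 probes -> slot 3
Insert 20: h=6 -> slot 6
Insert 25: h=4 -> slot 4

Table: [None, 92, 44, 71, 25, None, 20]


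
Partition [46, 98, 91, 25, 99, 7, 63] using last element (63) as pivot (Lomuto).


Pivot: 63
  46 <= 63: advance i (no swap)
  25 <= 63: swap -> [46, 25, 91, 98, 99, 7, 63]
  7 <= 63: swap -> [46, 25, 7, 98, 99, 91, 63]
Place pivot at 3: [46, 25, 7, 63, 99, 91, 98]

Partitioned: [46, 25, 7, 63, 99, 91, 98]


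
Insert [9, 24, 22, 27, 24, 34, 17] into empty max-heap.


Insert 9: [9]
Insert 24: [24, 9]
Insert 22: [24, 9, 22]
Insert 27: [27, 24, 22, 9]
Insert 24: [27, 24, 22, 9, 24]
Insert 34: [34, 24, 27, 9, 24, 22]
Insert 17: [34, 24, 27, 9, 24, 22, 17]

Final heap: [34, 24, 27, 9, 24, 22, 17]


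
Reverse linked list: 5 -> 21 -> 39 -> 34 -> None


Step 1: curr=5, set curr.next=prev(None) | reversed so far: 5
Step 2: curr=21, set curr.next=prev(5) | reversed so far: 21 -> 5
Step 3: curr=39, set curr.next=prev(21) | reversed so far: 39 -> 21 -> 5
Step 4: curr=34, set curr.next=prev(39) | reversed so far: 34 -> 39 -> 21 -> 5

34 -> 39 -> 21 -> 5 -> None


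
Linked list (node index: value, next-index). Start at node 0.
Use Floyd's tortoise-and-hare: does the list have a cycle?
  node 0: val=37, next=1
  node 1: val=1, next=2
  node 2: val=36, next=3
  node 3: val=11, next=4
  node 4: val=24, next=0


Floyd's tortoise (slow, +1) and hare (fast, +2):
  init: slow=0, fast=0
  step 1: slow=1, fast=2
  step 2: slow=2, fast=4
  step 3: slow=3, fast=1
  step 4: slow=4, fast=3
  step 5: slow=0, fast=0
  slow == fast at node 0: cycle detected

Cycle: yes


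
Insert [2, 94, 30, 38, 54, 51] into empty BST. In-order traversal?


Insert 2: root
Insert 94: R from 2
Insert 30: R from 2 -> L from 94
Insert 38: R from 2 -> L from 94 -> R from 30
Insert 54: R from 2 -> L from 94 -> R from 30 -> R from 38
Insert 51: R from 2 -> L from 94 -> R from 30 -> R from 38 -> L from 54

In-order: [2, 30, 38, 51, 54, 94]


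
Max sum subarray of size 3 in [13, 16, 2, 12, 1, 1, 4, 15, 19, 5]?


[0:3]: 31
[1:4]: 30
[2:5]: 15
[3:6]: 14
[4:7]: 6
[5:8]: 20
[6:9]: 38
[7:10]: 39

Max: 39 at [7:10]


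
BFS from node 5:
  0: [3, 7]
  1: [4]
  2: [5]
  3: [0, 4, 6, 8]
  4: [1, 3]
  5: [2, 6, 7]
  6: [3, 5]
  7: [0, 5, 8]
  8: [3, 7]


Visit 5, enqueue [2, 6, 7]
Visit 2, enqueue []
Visit 6, enqueue [3]
Visit 7, enqueue [0, 8]
Visit 3, enqueue [4]
Visit 0, enqueue []
Visit 8, enqueue []
Visit 4, enqueue [1]
Visit 1, enqueue []

BFS order: [5, 2, 6, 7, 3, 0, 8, 4, 1]


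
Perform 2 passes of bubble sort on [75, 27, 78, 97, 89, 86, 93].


Initial: [75, 27, 78, 97, 89, 86, 93]
Pass 1: [27, 75, 78, 89, 86, 93, 97] (4 swaps)
Pass 2: [27, 75, 78, 86, 89, 93, 97] (1 swaps)

After 2 passes: [27, 75, 78, 86, 89, 93, 97]


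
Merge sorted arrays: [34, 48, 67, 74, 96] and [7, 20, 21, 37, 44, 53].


Take 7 from B
Take 20 from B
Take 21 from B
Take 34 from A
Take 37 from B
Take 44 from B
Take 48 from A
Take 53 from B

Merged: [7, 20, 21, 34, 37, 44, 48, 53, 67, 74, 96]


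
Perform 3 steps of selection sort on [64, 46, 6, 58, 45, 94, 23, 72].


Initial: [64, 46, 6, 58, 45, 94, 23, 72]
Step 1: min=6 at 2
  Swap: [6, 46, 64, 58, 45, 94, 23, 72]
Step 2: min=23 at 6
  Swap: [6, 23, 64, 58, 45, 94, 46, 72]
Step 3: min=45 at 4
  Swap: [6, 23, 45, 58, 64, 94, 46, 72]

After 3 steps: [6, 23, 45, 58, 64, 94, 46, 72]


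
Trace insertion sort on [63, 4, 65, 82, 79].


Initial: [63, 4, 65, 82, 79]
Insert 4: [4, 63, 65, 82, 79]
Insert 65: [4, 63, 65, 82, 79]
Insert 82: [4, 63, 65, 82, 79]
Insert 79: [4, 63, 65, 79, 82]

Sorted: [4, 63, 65, 79, 82]


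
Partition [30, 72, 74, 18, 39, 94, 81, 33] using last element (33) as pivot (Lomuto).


Pivot: 33
  30 <= 33: advance i (no swap)
  18 <= 33: swap -> [30, 18, 74, 72, 39, 94, 81, 33]
Place pivot at 2: [30, 18, 33, 72, 39, 94, 81, 74]

Partitioned: [30, 18, 33, 72, 39, 94, 81, 74]


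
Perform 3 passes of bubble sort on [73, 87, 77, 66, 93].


Initial: [73, 87, 77, 66, 93]
Pass 1: [73, 77, 66, 87, 93] (2 swaps)
Pass 2: [73, 66, 77, 87, 93] (1 swaps)
Pass 3: [66, 73, 77, 87, 93] (1 swaps)

After 3 passes: [66, 73, 77, 87, 93]


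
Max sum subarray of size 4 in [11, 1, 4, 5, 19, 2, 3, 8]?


[0:4]: 21
[1:5]: 29
[2:6]: 30
[3:7]: 29
[4:8]: 32

Max: 32 at [4:8]


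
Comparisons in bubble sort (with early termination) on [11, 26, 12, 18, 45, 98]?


Algorithm: bubble sort (with early termination)
Input: [11, 26, 12, 18, 45, 98]
Sorted: [11, 12, 18, 26, 45, 98]

9


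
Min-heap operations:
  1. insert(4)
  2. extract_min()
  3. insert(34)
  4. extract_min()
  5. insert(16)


insert(4) -> [4]
extract_min()->4, []
insert(34) -> [34]
extract_min()->34, []
insert(16) -> [16]

Final heap: [16]


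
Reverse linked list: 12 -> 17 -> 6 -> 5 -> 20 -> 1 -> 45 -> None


Step 1: curr=12, set curr.next=prev(None) | reversed so far: 12
Step 2: curr=17, set curr.next=prev(12) | reversed so far: 17 -> 12
Step 3: curr=6, set curr.next=prev(17) | reversed so far: 6 -> 17 -> 12
Step 4: curr=5, set curr.next=prev(6) | reversed so far: 5 -> 6 -> 17 -> 12
Step 5: curr=20, set curr.next=prev(5) | reversed so far: 20 -> 5 -> 6 -> 17 -> 12
Step 6: curr=1, set curr.next=prev(20) | reversed so far: 1 -> 20 -> 5 -> 6 -> 17 -> 12
Step 7: curr=45, set curr.next=prev(1) | reversed so far: 45 -> 1 -> 20 -> 5 -> 6 -> 17 -> 12

45 -> 1 -> 20 -> 5 -> 6 -> 17 -> 12 -> None


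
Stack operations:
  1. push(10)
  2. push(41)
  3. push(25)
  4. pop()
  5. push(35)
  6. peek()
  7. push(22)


push(10) -> [10]
push(41) -> [10, 41]
push(25) -> [10, 41, 25]
pop()->25, [10, 41]
push(35) -> [10, 41, 35]
peek()->35
push(22) -> [10, 41, 35, 22]

Final stack: [10, 41, 35, 22]


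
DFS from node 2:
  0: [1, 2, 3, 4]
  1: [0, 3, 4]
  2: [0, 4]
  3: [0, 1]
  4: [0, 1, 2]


Visit 2, push [4, 0]
Visit 0, push [4, 3, 1]
Visit 1, push [4, 3]
Visit 3, push []
Visit 4, push []

DFS order: [2, 0, 1, 3, 4]


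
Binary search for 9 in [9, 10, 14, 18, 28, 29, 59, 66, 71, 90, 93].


Step 1: lo=0, hi=10, mid=5, val=29
Step 2: lo=0, hi=4, mid=2, val=14
Step 3: lo=0, hi=1, mid=0, val=9

Found at index 0


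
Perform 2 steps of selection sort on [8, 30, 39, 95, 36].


Initial: [8, 30, 39, 95, 36]
Step 1: min=8 at 0
  Swap: [8, 30, 39, 95, 36]
Step 2: min=30 at 1
  Swap: [8, 30, 39, 95, 36]

After 2 steps: [8, 30, 39, 95, 36]


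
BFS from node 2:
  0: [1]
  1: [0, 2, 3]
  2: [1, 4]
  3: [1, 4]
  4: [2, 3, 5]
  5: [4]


Visit 2, enqueue [1, 4]
Visit 1, enqueue [0, 3]
Visit 4, enqueue [5]
Visit 0, enqueue []
Visit 3, enqueue []
Visit 5, enqueue []

BFS order: [2, 1, 4, 0, 3, 5]


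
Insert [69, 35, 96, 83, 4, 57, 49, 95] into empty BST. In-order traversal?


Insert 69: root
Insert 35: L from 69
Insert 96: R from 69
Insert 83: R from 69 -> L from 96
Insert 4: L from 69 -> L from 35
Insert 57: L from 69 -> R from 35
Insert 49: L from 69 -> R from 35 -> L from 57
Insert 95: R from 69 -> L from 96 -> R from 83

In-order: [4, 35, 49, 57, 69, 83, 95, 96]


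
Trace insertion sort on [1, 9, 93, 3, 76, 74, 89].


Initial: [1, 9, 93, 3, 76, 74, 89]
Insert 9: [1, 9, 93, 3, 76, 74, 89]
Insert 93: [1, 9, 93, 3, 76, 74, 89]
Insert 3: [1, 3, 9, 93, 76, 74, 89]
Insert 76: [1, 3, 9, 76, 93, 74, 89]
Insert 74: [1, 3, 9, 74, 76, 93, 89]
Insert 89: [1, 3, 9, 74, 76, 89, 93]

Sorted: [1, 3, 9, 74, 76, 89, 93]


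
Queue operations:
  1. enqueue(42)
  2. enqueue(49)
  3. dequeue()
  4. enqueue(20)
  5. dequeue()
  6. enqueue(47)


enqueue(42) -> [42]
enqueue(49) -> [42, 49]
dequeue()->42, [49]
enqueue(20) -> [49, 20]
dequeue()->49, [20]
enqueue(47) -> [20, 47]

Final queue: [20, 47]


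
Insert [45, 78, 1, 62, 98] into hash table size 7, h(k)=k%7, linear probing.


Insert 45: h=3 -> slot 3
Insert 78: h=1 -> slot 1
Insert 1: h=1, 1 probes -> slot 2
Insert 62: h=6 -> slot 6
Insert 98: h=0 -> slot 0

Table: [98, 78, 1, 45, None, None, 62]


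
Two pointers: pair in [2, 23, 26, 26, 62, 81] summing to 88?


lo=0(2)+hi=5(81)=83
lo=1(23)+hi=5(81)=104
lo=1(23)+hi=4(62)=85
lo=2(26)+hi=4(62)=88

Yes: 26+62=88


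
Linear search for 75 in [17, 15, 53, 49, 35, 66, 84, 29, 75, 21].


i=0: 17!=75
i=1: 15!=75
i=2: 53!=75
i=3: 49!=75
i=4: 35!=75
i=5: 66!=75
i=6: 84!=75
i=7: 29!=75
i=8: 75==75 found!

Found at 8, 9 comps


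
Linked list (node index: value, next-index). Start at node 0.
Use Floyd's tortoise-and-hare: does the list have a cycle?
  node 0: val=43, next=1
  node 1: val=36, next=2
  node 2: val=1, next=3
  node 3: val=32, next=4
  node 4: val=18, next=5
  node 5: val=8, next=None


Floyd's tortoise (slow, +1) and hare (fast, +2):
  init: slow=0, fast=0
  step 1: slow=1, fast=2
  step 2: slow=2, fast=4
  step 3: fast 4->5->None, no cycle

Cycle: no


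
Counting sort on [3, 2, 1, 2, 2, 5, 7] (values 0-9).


Input: [3, 2, 1, 2, 2, 5, 7]
Counts: [0, 1, 3, 1, 0, 1, 0, 1, 0, 0]

Sorted: [1, 2, 2, 2, 3, 5, 7]


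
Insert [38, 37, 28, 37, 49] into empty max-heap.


Insert 38: [38]
Insert 37: [38, 37]
Insert 28: [38, 37, 28]
Insert 37: [38, 37, 28, 37]
Insert 49: [49, 38, 28, 37, 37]

Final heap: [49, 38, 28, 37, 37]


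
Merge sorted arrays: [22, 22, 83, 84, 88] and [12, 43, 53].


Take 12 from B
Take 22 from A
Take 22 from A
Take 43 from B
Take 53 from B

Merged: [12, 22, 22, 43, 53, 83, 84, 88]


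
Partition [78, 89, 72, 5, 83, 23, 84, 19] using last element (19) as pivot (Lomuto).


Pivot: 19
  5 <= 19: swap -> [5, 89, 72, 78, 83, 23, 84, 19]
Place pivot at 1: [5, 19, 72, 78, 83, 23, 84, 89]

Partitioned: [5, 19, 72, 78, 83, 23, 84, 89]


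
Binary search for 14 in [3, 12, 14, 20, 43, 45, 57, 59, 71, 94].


Step 1: lo=0, hi=9, mid=4, val=43
Step 2: lo=0, hi=3, mid=1, val=12
Step 3: lo=2, hi=3, mid=2, val=14

Found at index 2


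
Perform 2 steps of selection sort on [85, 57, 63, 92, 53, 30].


Initial: [85, 57, 63, 92, 53, 30]
Step 1: min=30 at 5
  Swap: [30, 57, 63, 92, 53, 85]
Step 2: min=53 at 4
  Swap: [30, 53, 63, 92, 57, 85]

After 2 steps: [30, 53, 63, 92, 57, 85]


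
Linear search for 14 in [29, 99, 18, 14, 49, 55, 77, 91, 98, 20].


i=0: 29!=14
i=1: 99!=14
i=2: 18!=14
i=3: 14==14 found!

Found at 3, 4 comps


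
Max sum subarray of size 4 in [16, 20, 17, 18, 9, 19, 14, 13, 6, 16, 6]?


[0:4]: 71
[1:5]: 64
[2:6]: 63
[3:7]: 60
[4:8]: 55
[5:9]: 52
[6:10]: 49
[7:11]: 41

Max: 71 at [0:4]


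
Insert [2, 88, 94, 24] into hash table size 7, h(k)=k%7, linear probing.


Insert 2: h=2 -> slot 2
Insert 88: h=4 -> slot 4
Insert 94: h=3 -> slot 3
Insert 24: h=3, 2 probes -> slot 5

Table: [None, None, 2, 94, 88, 24, None]


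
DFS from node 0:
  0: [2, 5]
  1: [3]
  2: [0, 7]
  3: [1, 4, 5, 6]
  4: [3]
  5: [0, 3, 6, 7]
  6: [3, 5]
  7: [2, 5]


Visit 0, push [5, 2]
Visit 2, push [7]
Visit 7, push [5]
Visit 5, push [6, 3]
Visit 3, push [6, 4, 1]
Visit 1, push []
Visit 4, push []
Visit 6, push []

DFS order: [0, 2, 7, 5, 3, 1, 4, 6]


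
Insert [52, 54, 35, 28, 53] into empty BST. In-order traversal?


Insert 52: root
Insert 54: R from 52
Insert 35: L from 52
Insert 28: L from 52 -> L from 35
Insert 53: R from 52 -> L from 54

In-order: [28, 35, 52, 53, 54]


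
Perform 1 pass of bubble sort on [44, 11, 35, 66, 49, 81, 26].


Initial: [44, 11, 35, 66, 49, 81, 26]
Pass 1: [11, 35, 44, 49, 66, 26, 81] (4 swaps)

After 1 pass: [11, 35, 44, 49, 66, 26, 81]


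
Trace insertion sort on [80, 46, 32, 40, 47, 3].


Initial: [80, 46, 32, 40, 47, 3]
Insert 46: [46, 80, 32, 40, 47, 3]
Insert 32: [32, 46, 80, 40, 47, 3]
Insert 40: [32, 40, 46, 80, 47, 3]
Insert 47: [32, 40, 46, 47, 80, 3]
Insert 3: [3, 32, 40, 46, 47, 80]

Sorted: [3, 32, 40, 46, 47, 80]


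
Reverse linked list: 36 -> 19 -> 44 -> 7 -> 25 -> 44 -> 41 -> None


Step 1: curr=36, set curr.next=prev(None) | reversed so far: 36
Step 2: curr=19, set curr.next=prev(36) | reversed so far: 19 -> 36
Step 3: curr=44, set curr.next=prev(19) | reversed so far: 44 -> 19 -> 36
Step 4: curr=7, set curr.next=prev(44) | reversed so far: 7 -> 44 -> 19 -> 36
Step 5: curr=25, set curr.next=prev(7) | reversed so far: 25 -> 7 -> 44 -> 19 -> 36
Step 6: curr=44, set curr.next=prev(25) | reversed so far: 44 -> 25 -> 7 -> 44 -> 19 -> 36
Step 7: curr=41, set curr.next=prev(44) | reversed so far: 41 -> 44 -> 25 -> 7 -> 44 -> 19 -> 36

41 -> 44 -> 25 -> 7 -> 44 -> 19 -> 36 -> None


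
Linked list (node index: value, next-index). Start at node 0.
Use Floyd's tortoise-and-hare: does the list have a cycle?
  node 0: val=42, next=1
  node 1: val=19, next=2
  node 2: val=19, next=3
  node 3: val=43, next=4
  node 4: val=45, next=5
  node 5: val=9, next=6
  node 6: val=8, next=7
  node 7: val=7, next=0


Floyd's tortoise (slow, +1) and hare (fast, +2):
  init: slow=0, fast=0
  step 1: slow=1, fast=2
  step 2: slow=2, fast=4
  step 3: slow=3, fast=6
  step 4: slow=4, fast=0
  step 5: slow=5, fast=2
  step 6: slow=6, fast=4
  step 7: slow=7, fast=6
  step 8: slow=0, fast=0
  slow == fast at node 0: cycle detected

Cycle: yes


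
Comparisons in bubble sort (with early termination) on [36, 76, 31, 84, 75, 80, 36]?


Algorithm: bubble sort (with early termination)
Input: [36, 76, 31, 84, 75, 80, 36]
Sorted: [31, 36, 36, 75, 76, 80, 84]

20


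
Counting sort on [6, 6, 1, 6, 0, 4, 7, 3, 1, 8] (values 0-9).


Input: [6, 6, 1, 6, 0, 4, 7, 3, 1, 8]
Counts: [1, 2, 0, 1, 1, 0, 3, 1, 1, 0]

Sorted: [0, 1, 1, 3, 4, 6, 6, 6, 7, 8]


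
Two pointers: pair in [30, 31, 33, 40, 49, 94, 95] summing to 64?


lo=0(30)+hi=6(95)=125
lo=0(30)+hi=5(94)=124
lo=0(30)+hi=4(49)=79
lo=0(30)+hi=3(40)=70
lo=0(30)+hi=2(33)=63
lo=1(31)+hi=2(33)=64

Yes: 31+33=64


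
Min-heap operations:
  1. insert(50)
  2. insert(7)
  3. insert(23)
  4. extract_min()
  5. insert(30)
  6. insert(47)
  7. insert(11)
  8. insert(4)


insert(50) -> [50]
insert(7) -> [7, 50]
insert(23) -> [7, 50, 23]
extract_min()->7, [23, 50]
insert(30) -> [23, 50, 30]
insert(47) -> [23, 47, 30, 50]
insert(11) -> [11, 23, 30, 50, 47]
insert(4) -> [4, 23, 11, 50, 47, 30]

Final heap: [4, 23, 11, 50, 47, 30]


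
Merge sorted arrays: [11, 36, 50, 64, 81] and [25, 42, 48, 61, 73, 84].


Take 11 from A
Take 25 from B
Take 36 from A
Take 42 from B
Take 48 from B
Take 50 from A
Take 61 from B
Take 64 from A
Take 73 from B
Take 81 from A

Merged: [11, 25, 36, 42, 48, 50, 61, 64, 73, 81, 84]


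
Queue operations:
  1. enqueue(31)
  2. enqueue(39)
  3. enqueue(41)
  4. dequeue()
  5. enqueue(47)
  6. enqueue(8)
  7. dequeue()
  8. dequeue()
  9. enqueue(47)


enqueue(31) -> [31]
enqueue(39) -> [31, 39]
enqueue(41) -> [31, 39, 41]
dequeue()->31, [39, 41]
enqueue(47) -> [39, 41, 47]
enqueue(8) -> [39, 41, 47, 8]
dequeue()->39, [41, 47, 8]
dequeue()->41, [47, 8]
enqueue(47) -> [47, 8, 47]

Final queue: [47, 8, 47]


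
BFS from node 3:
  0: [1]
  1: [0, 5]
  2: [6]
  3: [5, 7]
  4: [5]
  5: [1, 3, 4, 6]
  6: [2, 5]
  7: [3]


Visit 3, enqueue [5, 7]
Visit 5, enqueue [1, 4, 6]
Visit 7, enqueue []
Visit 1, enqueue [0]
Visit 4, enqueue []
Visit 6, enqueue [2]
Visit 0, enqueue []
Visit 2, enqueue []

BFS order: [3, 5, 7, 1, 4, 6, 0, 2]


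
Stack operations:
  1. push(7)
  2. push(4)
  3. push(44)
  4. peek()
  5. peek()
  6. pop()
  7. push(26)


push(7) -> [7]
push(4) -> [7, 4]
push(44) -> [7, 4, 44]
peek()->44
peek()->44
pop()->44, [7, 4]
push(26) -> [7, 4, 26]

Final stack: [7, 4, 26]


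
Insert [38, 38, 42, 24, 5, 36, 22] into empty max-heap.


Insert 38: [38]
Insert 38: [38, 38]
Insert 42: [42, 38, 38]
Insert 24: [42, 38, 38, 24]
Insert 5: [42, 38, 38, 24, 5]
Insert 36: [42, 38, 38, 24, 5, 36]
Insert 22: [42, 38, 38, 24, 5, 36, 22]

Final heap: [42, 38, 38, 24, 5, 36, 22]


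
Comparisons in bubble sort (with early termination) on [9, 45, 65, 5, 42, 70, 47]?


Algorithm: bubble sort (with early termination)
Input: [9, 45, 65, 5, 42, 70, 47]
Sorted: [5, 9, 42, 45, 47, 65, 70]

18


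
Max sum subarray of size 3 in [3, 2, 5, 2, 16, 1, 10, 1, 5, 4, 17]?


[0:3]: 10
[1:4]: 9
[2:5]: 23
[3:6]: 19
[4:7]: 27
[5:8]: 12
[6:9]: 16
[7:10]: 10
[8:11]: 26

Max: 27 at [4:7]


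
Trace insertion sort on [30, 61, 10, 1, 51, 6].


Initial: [30, 61, 10, 1, 51, 6]
Insert 61: [30, 61, 10, 1, 51, 6]
Insert 10: [10, 30, 61, 1, 51, 6]
Insert 1: [1, 10, 30, 61, 51, 6]
Insert 51: [1, 10, 30, 51, 61, 6]
Insert 6: [1, 6, 10, 30, 51, 61]

Sorted: [1, 6, 10, 30, 51, 61]


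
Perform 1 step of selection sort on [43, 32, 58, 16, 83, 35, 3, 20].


Initial: [43, 32, 58, 16, 83, 35, 3, 20]
Step 1: min=3 at 6
  Swap: [3, 32, 58, 16, 83, 35, 43, 20]

After 1 step: [3, 32, 58, 16, 83, 35, 43, 20]
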